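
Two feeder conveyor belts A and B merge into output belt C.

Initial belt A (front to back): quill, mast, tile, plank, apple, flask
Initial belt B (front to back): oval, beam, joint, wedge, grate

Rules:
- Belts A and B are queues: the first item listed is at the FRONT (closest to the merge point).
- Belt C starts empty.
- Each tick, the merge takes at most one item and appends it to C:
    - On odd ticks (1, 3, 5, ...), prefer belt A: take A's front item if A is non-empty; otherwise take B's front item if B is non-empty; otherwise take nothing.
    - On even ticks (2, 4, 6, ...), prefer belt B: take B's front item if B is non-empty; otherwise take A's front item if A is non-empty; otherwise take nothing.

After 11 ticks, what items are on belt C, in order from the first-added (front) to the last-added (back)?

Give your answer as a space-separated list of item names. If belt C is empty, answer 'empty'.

Answer: quill oval mast beam tile joint plank wedge apple grate flask

Derivation:
Tick 1: prefer A, take quill from A; A=[mast,tile,plank,apple,flask] B=[oval,beam,joint,wedge,grate] C=[quill]
Tick 2: prefer B, take oval from B; A=[mast,tile,plank,apple,flask] B=[beam,joint,wedge,grate] C=[quill,oval]
Tick 3: prefer A, take mast from A; A=[tile,plank,apple,flask] B=[beam,joint,wedge,grate] C=[quill,oval,mast]
Tick 4: prefer B, take beam from B; A=[tile,plank,apple,flask] B=[joint,wedge,grate] C=[quill,oval,mast,beam]
Tick 5: prefer A, take tile from A; A=[plank,apple,flask] B=[joint,wedge,grate] C=[quill,oval,mast,beam,tile]
Tick 6: prefer B, take joint from B; A=[plank,apple,flask] B=[wedge,grate] C=[quill,oval,mast,beam,tile,joint]
Tick 7: prefer A, take plank from A; A=[apple,flask] B=[wedge,grate] C=[quill,oval,mast,beam,tile,joint,plank]
Tick 8: prefer B, take wedge from B; A=[apple,flask] B=[grate] C=[quill,oval,mast,beam,tile,joint,plank,wedge]
Tick 9: prefer A, take apple from A; A=[flask] B=[grate] C=[quill,oval,mast,beam,tile,joint,plank,wedge,apple]
Tick 10: prefer B, take grate from B; A=[flask] B=[-] C=[quill,oval,mast,beam,tile,joint,plank,wedge,apple,grate]
Tick 11: prefer A, take flask from A; A=[-] B=[-] C=[quill,oval,mast,beam,tile,joint,plank,wedge,apple,grate,flask]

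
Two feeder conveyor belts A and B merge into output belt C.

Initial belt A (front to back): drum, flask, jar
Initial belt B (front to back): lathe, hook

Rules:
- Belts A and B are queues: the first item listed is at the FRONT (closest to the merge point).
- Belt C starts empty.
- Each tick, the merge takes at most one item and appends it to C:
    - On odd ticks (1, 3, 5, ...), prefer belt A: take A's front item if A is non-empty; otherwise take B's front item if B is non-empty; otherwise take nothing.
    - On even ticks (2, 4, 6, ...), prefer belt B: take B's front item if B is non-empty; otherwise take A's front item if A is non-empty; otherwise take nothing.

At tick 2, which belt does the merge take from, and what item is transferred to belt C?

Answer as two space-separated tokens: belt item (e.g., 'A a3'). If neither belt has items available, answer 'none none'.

Tick 1: prefer A, take drum from A; A=[flask,jar] B=[lathe,hook] C=[drum]
Tick 2: prefer B, take lathe from B; A=[flask,jar] B=[hook] C=[drum,lathe]

Answer: B lathe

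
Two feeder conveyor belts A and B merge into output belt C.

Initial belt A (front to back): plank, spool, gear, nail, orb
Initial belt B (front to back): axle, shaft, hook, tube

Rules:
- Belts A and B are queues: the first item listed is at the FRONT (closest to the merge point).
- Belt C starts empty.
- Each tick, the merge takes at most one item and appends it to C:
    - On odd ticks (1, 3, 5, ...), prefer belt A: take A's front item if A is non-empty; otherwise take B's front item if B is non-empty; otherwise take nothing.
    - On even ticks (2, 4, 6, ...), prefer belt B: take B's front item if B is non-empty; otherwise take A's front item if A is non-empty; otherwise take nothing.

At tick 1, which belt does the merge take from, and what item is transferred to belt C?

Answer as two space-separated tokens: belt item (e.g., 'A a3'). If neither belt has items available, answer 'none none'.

Answer: A plank

Derivation:
Tick 1: prefer A, take plank from A; A=[spool,gear,nail,orb] B=[axle,shaft,hook,tube] C=[plank]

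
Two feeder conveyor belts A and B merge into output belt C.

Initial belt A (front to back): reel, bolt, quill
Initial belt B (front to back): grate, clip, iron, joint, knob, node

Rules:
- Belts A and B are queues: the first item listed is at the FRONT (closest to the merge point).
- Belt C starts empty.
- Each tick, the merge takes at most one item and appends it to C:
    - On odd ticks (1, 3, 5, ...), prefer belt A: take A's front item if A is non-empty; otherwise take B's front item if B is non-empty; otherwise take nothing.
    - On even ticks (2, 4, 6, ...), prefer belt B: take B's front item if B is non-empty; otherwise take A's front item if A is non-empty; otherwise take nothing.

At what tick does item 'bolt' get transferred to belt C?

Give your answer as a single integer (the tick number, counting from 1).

Answer: 3

Derivation:
Tick 1: prefer A, take reel from A; A=[bolt,quill] B=[grate,clip,iron,joint,knob,node] C=[reel]
Tick 2: prefer B, take grate from B; A=[bolt,quill] B=[clip,iron,joint,knob,node] C=[reel,grate]
Tick 3: prefer A, take bolt from A; A=[quill] B=[clip,iron,joint,knob,node] C=[reel,grate,bolt]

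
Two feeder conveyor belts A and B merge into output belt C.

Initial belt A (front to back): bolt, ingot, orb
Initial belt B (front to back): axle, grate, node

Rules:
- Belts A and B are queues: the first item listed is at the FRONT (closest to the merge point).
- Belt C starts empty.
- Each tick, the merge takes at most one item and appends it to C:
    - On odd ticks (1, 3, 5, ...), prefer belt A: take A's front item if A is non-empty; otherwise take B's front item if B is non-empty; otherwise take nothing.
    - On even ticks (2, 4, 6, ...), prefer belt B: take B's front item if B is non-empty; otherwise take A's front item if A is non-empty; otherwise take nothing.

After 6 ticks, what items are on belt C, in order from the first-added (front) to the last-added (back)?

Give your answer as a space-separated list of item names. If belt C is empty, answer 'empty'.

Answer: bolt axle ingot grate orb node

Derivation:
Tick 1: prefer A, take bolt from A; A=[ingot,orb] B=[axle,grate,node] C=[bolt]
Tick 2: prefer B, take axle from B; A=[ingot,orb] B=[grate,node] C=[bolt,axle]
Tick 3: prefer A, take ingot from A; A=[orb] B=[grate,node] C=[bolt,axle,ingot]
Tick 4: prefer B, take grate from B; A=[orb] B=[node] C=[bolt,axle,ingot,grate]
Tick 5: prefer A, take orb from A; A=[-] B=[node] C=[bolt,axle,ingot,grate,orb]
Tick 6: prefer B, take node from B; A=[-] B=[-] C=[bolt,axle,ingot,grate,orb,node]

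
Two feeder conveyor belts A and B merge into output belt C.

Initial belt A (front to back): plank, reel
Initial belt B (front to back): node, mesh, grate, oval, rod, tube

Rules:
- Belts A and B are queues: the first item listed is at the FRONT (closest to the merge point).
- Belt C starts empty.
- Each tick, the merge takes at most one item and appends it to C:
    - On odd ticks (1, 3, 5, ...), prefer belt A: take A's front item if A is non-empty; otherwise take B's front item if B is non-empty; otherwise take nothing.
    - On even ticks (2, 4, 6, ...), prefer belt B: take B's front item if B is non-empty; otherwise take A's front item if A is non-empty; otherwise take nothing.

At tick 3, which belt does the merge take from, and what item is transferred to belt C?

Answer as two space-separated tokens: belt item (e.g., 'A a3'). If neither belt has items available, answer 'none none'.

Tick 1: prefer A, take plank from A; A=[reel] B=[node,mesh,grate,oval,rod,tube] C=[plank]
Tick 2: prefer B, take node from B; A=[reel] B=[mesh,grate,oval,rod,tube] C=[plank,node]
Tick 3: prefer A, take reel from A; A=[-] B=[mesh,grate,oval,rod,tube] C=[plank,node,reel]

Answer: A reel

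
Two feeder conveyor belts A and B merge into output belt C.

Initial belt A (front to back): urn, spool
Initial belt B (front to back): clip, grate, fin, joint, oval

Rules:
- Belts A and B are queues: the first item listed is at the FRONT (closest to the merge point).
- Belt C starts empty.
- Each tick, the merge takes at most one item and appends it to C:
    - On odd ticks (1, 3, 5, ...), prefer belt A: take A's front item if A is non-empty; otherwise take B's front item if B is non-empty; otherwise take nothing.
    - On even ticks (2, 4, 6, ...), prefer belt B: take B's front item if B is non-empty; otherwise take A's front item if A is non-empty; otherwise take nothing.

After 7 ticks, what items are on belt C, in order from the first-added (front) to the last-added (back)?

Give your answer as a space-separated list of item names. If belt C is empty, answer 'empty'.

Tick 1: prefer A, take urn from A; A=[spool] B=[clip,grate,fin,joint,oval] C=[urn]
Tick 2: prefer B, take clip from B; A=[spool] B=[grate,fin,joint,oval] C=[urn,clip]
Tick 3: prefer A, take spool from A; A=[-] B=[grate,fin,joint,oval] C=[urn,clip,spool]
Tick 4: prefer B, take grate from B; A=[-] B=[fin,joint,oval] C=[urn,clip,spool,grate]
Tick 5: prefer A, take fin from B; A=[-] B=[joint,oval] C=[urn,clip,spool,grate,fin]
Tick 6: prefer B, take joint from B; A=[-] B=[oval] C=[urn,clip,spool,grate,fin,joint]
Tick 7: prefer A, take oval from B; A=[-] B=[-] C=[urn,clip,spool,grate,fin,joint,oval]

Answer: urn clip spool grate fin joint oval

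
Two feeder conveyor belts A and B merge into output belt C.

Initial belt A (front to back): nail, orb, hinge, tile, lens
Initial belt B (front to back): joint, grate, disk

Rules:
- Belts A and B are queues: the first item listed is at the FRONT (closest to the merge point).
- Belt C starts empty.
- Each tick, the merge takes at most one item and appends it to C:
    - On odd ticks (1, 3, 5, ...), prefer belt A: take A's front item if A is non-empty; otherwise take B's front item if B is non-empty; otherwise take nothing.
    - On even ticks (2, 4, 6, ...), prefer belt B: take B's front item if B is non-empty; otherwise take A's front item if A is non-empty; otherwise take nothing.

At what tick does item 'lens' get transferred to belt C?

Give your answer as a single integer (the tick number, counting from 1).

Tick 1: prefer A, take nail from A; A=[orb,hinge,tile,lens] B=[joint,grate,disk] C=[nail]
Tick 2: prefer B, take joint from B; A=[orb,hinge,tile,lens] B=[grate,disk] C=[nail,joint]
Tick 3: prefer A, take orb from A; A=[hinge,tile,lens] B=[grate,disk] C=[nail,joint,orb]
Tick 4: prefer B, take grate from B; A=[hinge,tile,lens] B=[disk] C=[nail,joint,orb,grate]
Tick 5: prefer A, take hinge from A; A=[tile,lens] B=[disk] C=[nail,joint,orb,grate,hinge]
Tick 6: prefer B, take disk from B; A=[tile,lens] B=[-] C=[nail,joint,orb,grate,hinge,disk]
Tick 7: prefer A, take tile from A; A=[lens] B=[-] C=[nail,joint,orb,grate,hinge,disk,tile]
Tick 8: prefer B, take lens from A; A=[-] B=[-] C=[nail,joint,orb,grate,hinge,disk,tile,lens]

Answer: 8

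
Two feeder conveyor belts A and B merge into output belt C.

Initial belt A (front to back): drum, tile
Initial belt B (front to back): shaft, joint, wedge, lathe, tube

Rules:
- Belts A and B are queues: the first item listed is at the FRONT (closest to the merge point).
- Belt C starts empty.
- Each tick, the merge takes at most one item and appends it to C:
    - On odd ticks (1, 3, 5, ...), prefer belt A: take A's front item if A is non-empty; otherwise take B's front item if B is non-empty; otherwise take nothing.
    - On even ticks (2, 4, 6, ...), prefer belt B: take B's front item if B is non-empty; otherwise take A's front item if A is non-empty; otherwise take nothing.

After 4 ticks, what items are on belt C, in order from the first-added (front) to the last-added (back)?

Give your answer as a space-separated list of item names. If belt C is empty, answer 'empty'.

Tick 1: prefer A, take drum from A; A=[tile] B=[shaft,joint,wedge,lathe,tube] C=[drum]
Tick 2: prefer B, take shaft from B; A=[tile] B=[joint,wedge,lathe,tube] C=[drum,shaft]
Tick 3: prefer A, take tile from A; A=[-] B=[joint,wedge,lathe,tube] C=[drum,shaft,tile]
Tick 4: prefer B, take joint from B; A=[-] B=[wedge,lathe,tube] C=[drum,shaft,tile,joint]

Answer: drum shaft tile joint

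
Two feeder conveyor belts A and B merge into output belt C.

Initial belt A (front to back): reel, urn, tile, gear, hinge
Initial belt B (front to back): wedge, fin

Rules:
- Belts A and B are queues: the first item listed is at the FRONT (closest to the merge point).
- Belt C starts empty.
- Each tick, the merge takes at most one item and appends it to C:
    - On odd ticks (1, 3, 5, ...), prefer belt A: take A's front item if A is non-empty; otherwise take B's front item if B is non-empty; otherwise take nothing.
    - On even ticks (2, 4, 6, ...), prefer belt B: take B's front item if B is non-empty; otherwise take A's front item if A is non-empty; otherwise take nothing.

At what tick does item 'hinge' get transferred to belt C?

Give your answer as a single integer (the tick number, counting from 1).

Tick 1: prefer A, take reel from A; A=[urn,tile,gear,hinge] B=[wedge,fin] C=[reel]
Tick 2: prefer B, take wedge from B; A=[urn,tile,gear,hinge] B=[fin] C=[reel,wedge]
Tick 3: prefer A, take urn from A; A=[tile,gear,hinge] B=[fin] C=[reel,wedge,urn]
Tick 4: prefer B, take fin from B; A=[tile,gear,hinge] B=[-] C=[reel,wedge,urn,fin]
Tick 5: prefer A, take tile from A; A=[gear,hinge] B=[-] C=[reel,wedge,urn,fin,tile]
Tick 6: prefer B, take gear from A; A=[hinge] B=[-] C=[reel,wedge,urn,fin,tile,gear]
Tick 7: prefer A, take hinge from A; A=[-] B=[-] C=[reel,wedge,urn,fin,tile,gear,hinge]

Answer: 7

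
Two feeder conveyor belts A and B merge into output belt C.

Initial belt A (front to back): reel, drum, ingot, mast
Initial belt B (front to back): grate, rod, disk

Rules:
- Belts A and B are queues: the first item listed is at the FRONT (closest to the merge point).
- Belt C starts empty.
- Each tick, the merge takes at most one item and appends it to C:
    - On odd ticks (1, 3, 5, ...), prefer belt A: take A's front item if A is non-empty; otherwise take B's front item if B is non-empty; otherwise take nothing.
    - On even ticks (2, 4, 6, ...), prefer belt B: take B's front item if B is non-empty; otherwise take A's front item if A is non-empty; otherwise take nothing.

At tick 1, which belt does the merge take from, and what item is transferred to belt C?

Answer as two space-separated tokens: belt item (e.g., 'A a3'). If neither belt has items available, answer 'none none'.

Answer: A reel

Derivation:
Tick 1: prefer A, take reel from A; A=[drum,ingot,mast] B=[grate,rod,disk] C=[reel]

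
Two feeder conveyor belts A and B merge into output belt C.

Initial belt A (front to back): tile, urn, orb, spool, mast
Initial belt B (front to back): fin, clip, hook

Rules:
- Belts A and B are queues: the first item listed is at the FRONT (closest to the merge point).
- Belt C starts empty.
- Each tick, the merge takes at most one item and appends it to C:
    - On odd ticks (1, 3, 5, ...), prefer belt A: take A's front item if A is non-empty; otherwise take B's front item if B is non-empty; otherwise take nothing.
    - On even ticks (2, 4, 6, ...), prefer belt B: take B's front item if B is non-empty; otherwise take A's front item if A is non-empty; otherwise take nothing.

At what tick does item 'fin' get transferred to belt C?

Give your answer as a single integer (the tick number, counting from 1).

Answer: 2

Derivation:
Tick 1: prefer A, take tile from A; A=[urn,orb,spool,mast] B=[fin,clip,hook] C=[tile]
Tick 2: prefer B, take fin from B; A=[urn,orb,spool,mast] B=[clip,hook] C=[tile,fin]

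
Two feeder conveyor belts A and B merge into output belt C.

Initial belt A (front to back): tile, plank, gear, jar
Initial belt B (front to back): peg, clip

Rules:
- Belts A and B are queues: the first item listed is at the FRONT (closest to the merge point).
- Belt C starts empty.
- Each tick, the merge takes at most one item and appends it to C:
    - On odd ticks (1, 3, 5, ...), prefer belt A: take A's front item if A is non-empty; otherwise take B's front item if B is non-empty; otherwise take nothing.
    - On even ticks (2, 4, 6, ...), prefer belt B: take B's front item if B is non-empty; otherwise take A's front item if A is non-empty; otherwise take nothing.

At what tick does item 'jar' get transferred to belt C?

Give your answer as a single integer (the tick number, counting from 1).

Tick 1: prefer A, take tile from A; A=[plank,gear,jar] B=[peg,clip] C=[tile]
Tick 2: prefer B, take peg from B; A=[plank,gear,jar] B=[clip] C=[tile,peg]
Tick 3: prefer A, take plank from A; A=[gear,jar] B=[clip] C=[tile,peg,plank]
Tick 4: prefer B, take clip from B; A=[gear,jar] B=[-] C=[tile,peg,plank,clip]
Tick 5: prefer A, take gear from A; A=[jar] B=[-] C=[tile,peg,plank,clip,gear]
Tick 6: prefer B, take jar from A; A=[-] B=[-] C=[tile,peg,plank,clip,gear,jar]

Answer: 6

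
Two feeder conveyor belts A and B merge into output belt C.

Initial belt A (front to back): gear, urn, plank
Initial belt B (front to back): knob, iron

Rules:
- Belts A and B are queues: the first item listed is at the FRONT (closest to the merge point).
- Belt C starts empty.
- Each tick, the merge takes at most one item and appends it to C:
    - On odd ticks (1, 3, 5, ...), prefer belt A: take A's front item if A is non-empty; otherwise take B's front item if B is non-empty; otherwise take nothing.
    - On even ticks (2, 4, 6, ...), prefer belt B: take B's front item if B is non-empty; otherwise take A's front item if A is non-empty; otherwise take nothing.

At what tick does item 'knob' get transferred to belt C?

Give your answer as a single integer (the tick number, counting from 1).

Answer: 2

Derivation:
Tick 1: prefer A, take gear from A; A=[urn,plank] B=[knob,iron] C=[gear]
Tick 2: prefer B, take knob from B; A=[urn,plank] B=[iron] C=[gear,knob]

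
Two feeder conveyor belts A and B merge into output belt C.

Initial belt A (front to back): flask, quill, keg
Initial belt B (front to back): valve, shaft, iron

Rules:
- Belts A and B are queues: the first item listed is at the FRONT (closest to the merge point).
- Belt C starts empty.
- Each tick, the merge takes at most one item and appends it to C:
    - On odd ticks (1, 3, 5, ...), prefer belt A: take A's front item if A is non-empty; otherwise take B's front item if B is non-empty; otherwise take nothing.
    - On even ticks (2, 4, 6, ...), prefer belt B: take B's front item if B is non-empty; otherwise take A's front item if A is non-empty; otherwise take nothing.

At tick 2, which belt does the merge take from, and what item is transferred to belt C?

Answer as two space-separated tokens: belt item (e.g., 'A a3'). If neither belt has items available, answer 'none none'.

Answer: B valve

Derivation:
Tick 1: prefer A, take flask from A; A=[quill,keg] B=[valve,shaft,iron] C=[flask]
Tick 2: prefer B, take valve from B; A=[quill,keg] B=[shaft,iron] C=[flask,valve]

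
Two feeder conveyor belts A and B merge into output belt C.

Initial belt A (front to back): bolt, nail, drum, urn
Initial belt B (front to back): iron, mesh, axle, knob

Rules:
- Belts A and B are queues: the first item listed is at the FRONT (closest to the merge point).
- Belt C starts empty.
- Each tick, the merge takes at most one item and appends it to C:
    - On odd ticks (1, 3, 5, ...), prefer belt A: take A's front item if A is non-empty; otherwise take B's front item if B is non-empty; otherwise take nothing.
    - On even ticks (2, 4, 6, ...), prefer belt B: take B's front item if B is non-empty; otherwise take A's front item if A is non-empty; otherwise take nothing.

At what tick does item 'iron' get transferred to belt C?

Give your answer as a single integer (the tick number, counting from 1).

Answer: 2

Derivation:
Tick 1: prefer A, take bolt from A; A=[nail,drum,urn] B=[iron,mesh,axle,knob] C=[bolt]
Tick 2: prefer B, take iron from B; A=[nail,drum,urn] B=[mesh,axle,knob] C=[bolt,iron]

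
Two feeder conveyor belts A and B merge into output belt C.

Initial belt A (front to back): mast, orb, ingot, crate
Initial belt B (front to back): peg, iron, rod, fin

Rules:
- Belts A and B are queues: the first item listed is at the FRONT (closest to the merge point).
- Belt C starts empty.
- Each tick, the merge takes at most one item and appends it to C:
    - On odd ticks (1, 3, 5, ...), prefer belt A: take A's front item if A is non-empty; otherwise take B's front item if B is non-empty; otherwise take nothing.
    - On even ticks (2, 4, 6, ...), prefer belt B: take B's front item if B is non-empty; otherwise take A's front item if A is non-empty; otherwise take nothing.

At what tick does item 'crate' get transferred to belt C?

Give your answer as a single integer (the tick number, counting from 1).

Answer: 7

Derivation:
Tick 1: prefer A, take mast from A; A=[orb,ingot,crate] B=[peg,iron,rod,fin] C=[mast]
Tick 2: prefer B, take peg from B; A=[orb,ingot,crate] B=[iron,rod,fin] C=[mast,peg]
Tick 3: prefer A, take orb from A; A=[ingot,crate] B=[iron,rod,fin] C=[mast,peg,orb]
Tick 4: prefer B, take iron from B; A=[ingot,crate] B=[rod,fin] C=[mast,peg,orb,iron]
Tick 5: prefer A, take ingot from A; A=[crate] B=[rod,fin] C=[mast,peg,orb,iron,ingot]
Tick 6: prefer B, take rod from B; A=[crate] B=[fin] C=[mast,peg,orb,iron,ingot,rod]
Tick 7: prefer A, take crate from A; A=[-] B=[fin] C=[mast,peg,orb,iron,ingot,rod,crate]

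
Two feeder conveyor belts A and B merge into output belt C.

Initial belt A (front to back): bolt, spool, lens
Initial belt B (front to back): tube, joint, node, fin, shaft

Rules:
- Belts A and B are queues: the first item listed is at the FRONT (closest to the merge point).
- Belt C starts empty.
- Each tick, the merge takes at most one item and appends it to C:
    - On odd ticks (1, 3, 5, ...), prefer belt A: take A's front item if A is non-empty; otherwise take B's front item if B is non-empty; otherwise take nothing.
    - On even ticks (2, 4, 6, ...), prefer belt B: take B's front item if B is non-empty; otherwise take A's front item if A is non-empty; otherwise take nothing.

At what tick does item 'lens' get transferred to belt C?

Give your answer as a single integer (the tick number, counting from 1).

Tick 1: prefer A, take bolt from A; A=[spool,lens] B=[tube,joint,node,fin,shaft] C=[bolt]
Tick 2: prefer B, take tube from B; A=[spool,lens] B=[joint,node,fin,shaft] C=[bolt,tube]
Tick 3: prefer A, take spool from A; A=[lens] B=[joint,node,fin,shaft] C=[bolt,tube,spool]
Tick 4: prefer B, take joint from B; A=[lens] B=[node,fin,shaft] C=[bolt,tube,spool,joint]
Tick 5: prefer A, take lens from A; A=[-] B=[node,fin,shaft] C=[bolt,tube,spool,joint,lens]

Answer: 5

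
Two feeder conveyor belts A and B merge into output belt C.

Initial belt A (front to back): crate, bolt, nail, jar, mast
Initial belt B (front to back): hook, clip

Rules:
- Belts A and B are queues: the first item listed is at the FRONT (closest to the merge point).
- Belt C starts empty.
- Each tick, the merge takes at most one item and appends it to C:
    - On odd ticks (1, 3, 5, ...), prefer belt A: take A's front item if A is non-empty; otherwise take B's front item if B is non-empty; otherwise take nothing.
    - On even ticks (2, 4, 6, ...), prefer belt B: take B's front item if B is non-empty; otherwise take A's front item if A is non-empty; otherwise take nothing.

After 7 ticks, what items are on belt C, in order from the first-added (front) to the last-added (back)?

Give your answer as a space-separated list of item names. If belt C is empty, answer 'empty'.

Answer: crate hook bolt clip nail jar mast

Derivation:
Tick 1: prefer A, take crate from A; A=[bolt,nail,jar,mast] B=[hook,clip] C=[crate]
Tick 2: prefer B, take hook from B; A=[bolt,nail,jar,mast] B=[clip] C=[crate,hook]
Tick 3: prefer A, take bolt from A; A=[nail,jar,mast] B=[clip] C=[crate,hook,bolt]
Tick 4: prefer B, take clip from B; A=[nail,jar,mast] B=[-] C=[crate,hook,bolt,clip]
Tick 5: prefer A, take nail from A; A=[jar,mast] B=[-] C=[crate,hook,bolt,clip,nail]
Tick 6: prefer B, take jar from A; A=[mast] B=[-] C=[crate,hook,bolt,clip,nail,jar]
Tick 7: prefer A, take mast from A; A=[-] B=[-] C=[crate,hook,bolt,clip,nail,jar,mast]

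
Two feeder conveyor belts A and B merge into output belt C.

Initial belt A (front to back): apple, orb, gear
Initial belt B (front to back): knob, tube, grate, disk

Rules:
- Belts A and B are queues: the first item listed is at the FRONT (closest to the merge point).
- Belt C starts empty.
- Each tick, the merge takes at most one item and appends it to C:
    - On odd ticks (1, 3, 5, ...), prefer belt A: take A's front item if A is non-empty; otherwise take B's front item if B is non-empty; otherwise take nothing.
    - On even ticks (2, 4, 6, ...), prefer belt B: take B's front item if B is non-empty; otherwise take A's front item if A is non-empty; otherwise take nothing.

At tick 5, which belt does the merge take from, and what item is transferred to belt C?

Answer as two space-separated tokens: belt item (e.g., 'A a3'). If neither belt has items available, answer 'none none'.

Answer: A gear

Derivation:
Tick 1: prefer A, take apple from A; A=[orb,gear] B=[knob,tube,grate,disk] C=[apple]
Tick 2: prefer B, take knob from B; A=[orb,gear] B=[tube,grate,disk] C=[apple,knob]
Tick 3: prefer A, take orb from A; A=[gear] B=[tube,grate,disk] C=[apple,knob,orb]
Tick 4: prefer B, take tube from B; A=[gear] B=[grate,disk] C=[apple,knob,orb,tube]
Tick 5: prefer A, take gear from A; A=[-] B=[grate,disk] C=[apple,knob,orb,tube,gear]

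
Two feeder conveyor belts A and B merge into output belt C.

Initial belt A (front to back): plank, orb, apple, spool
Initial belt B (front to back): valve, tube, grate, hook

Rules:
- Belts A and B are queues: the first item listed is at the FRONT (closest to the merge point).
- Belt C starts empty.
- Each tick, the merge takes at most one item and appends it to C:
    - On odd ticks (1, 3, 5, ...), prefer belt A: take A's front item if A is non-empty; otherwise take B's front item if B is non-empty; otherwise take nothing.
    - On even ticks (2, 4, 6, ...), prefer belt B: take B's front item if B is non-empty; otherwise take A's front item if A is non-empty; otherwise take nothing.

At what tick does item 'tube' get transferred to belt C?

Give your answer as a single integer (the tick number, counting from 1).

Tick 1: prefer A, take plank from A; A=[orb,apple,spool] B=[valve,tube,grate,hook] C=[plank]
Tick 2: prefer B, take valve from B; A=[orb,apple,spool] B=[tube,grate,hook] C=[plank,valve]
Tick 3: prefer A, take orb from A; A=[apple,spool] B=[tube,grate,hook] C=[plank,valve,orb]
Tick 4: prefer B, take tube from B; A=[apple,spool] B=[grate,hook] C=[plank,valve,orb,tube]

Answer: 4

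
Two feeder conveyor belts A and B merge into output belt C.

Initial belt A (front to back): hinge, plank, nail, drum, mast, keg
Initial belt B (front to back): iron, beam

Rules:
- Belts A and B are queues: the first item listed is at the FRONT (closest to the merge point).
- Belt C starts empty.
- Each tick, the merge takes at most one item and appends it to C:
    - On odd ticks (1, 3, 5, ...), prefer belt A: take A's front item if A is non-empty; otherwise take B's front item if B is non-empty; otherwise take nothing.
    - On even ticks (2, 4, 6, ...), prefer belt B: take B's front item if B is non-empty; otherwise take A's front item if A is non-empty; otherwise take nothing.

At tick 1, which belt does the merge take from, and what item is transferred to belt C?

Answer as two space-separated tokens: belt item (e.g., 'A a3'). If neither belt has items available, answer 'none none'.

Tick 1: prefer A, take hinge from A; A=[plank,nail,drum,mast,keg] B=[iron,beam] C=[hinge]

Answer: A hinge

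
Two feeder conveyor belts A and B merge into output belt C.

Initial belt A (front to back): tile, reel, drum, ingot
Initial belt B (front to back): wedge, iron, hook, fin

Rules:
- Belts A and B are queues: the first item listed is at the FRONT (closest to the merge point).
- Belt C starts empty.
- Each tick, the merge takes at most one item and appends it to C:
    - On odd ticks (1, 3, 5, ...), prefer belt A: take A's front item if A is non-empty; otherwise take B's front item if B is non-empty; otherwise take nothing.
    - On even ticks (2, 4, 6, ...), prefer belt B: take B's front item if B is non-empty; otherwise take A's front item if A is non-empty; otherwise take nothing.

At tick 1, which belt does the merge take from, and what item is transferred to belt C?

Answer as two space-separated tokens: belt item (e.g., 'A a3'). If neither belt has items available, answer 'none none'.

Tick 1: prefer A, take tile from A; A=[reel,drum,ingot] B=[wedge,iron,hook,fin] C=[tile]

Answer: A tile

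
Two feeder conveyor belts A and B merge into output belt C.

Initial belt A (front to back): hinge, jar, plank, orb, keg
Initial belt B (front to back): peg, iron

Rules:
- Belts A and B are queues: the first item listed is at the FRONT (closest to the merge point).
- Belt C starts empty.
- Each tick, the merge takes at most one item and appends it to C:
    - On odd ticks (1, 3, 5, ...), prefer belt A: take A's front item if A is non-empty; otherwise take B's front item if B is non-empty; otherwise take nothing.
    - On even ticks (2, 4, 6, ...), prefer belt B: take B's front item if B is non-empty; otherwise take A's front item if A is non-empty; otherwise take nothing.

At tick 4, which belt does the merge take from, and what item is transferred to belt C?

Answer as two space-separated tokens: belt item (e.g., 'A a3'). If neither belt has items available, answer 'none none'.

Answer: B iron

Derivation:
Tick 1: prefer A, take hinge from A; A=[jar,plank,orb,keg] B=[peg,iron] C=[hinge]
Tick 2: prefer B, take peg from B; A=[jar,plank,orb,keg] B=[iron] C=[hinge,peg]
Tick 3: prefer A, take jar from A; A=[plank,orb,keg] B=[iron] C=[hinge,peg,jar]
Tick 4: prefer B, take iron from B; A=[plank,orb,keg] B=[-] C=[hinge,peg,jar,iron]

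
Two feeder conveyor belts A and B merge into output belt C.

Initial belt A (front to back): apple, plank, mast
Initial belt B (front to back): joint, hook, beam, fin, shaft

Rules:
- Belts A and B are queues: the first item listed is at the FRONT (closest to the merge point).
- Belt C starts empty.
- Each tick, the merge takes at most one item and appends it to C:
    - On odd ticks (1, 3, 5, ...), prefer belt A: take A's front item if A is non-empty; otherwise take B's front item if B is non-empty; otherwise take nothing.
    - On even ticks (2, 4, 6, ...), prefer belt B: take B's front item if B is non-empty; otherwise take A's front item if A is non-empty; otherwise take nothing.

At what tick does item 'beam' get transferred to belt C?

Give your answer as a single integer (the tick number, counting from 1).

Tick 1: prefer A, take apple from A; A=[plank,mast] B=[joint,hook,beam,fin,shaft] C=[apple]
Tick 2: prefer B, take joint from B; A=[plank,mast] B=[hook,beam,fin,shaft] C=[apple,joint]
Tick 3: prefer A, take plank from A; A=[mast] B=[hook,beam,fin,shaft] C=[apple,joint,plank]
Tick 4: prefer B, take hook from B; A=[mast] B=[beam,fin,shaft] C=[apple,joint,plank,hook]
Tick 5: prefer A, take mast from A; A=[-] B=[beam,fin,shaft] C=[apple,joint,plank,hook,mast]
Tick 6: prefer B, take beam from B; A=[-] B=[fin,shaft] C=[apple,joint,plank,hook,mast,beam]

Answer: 6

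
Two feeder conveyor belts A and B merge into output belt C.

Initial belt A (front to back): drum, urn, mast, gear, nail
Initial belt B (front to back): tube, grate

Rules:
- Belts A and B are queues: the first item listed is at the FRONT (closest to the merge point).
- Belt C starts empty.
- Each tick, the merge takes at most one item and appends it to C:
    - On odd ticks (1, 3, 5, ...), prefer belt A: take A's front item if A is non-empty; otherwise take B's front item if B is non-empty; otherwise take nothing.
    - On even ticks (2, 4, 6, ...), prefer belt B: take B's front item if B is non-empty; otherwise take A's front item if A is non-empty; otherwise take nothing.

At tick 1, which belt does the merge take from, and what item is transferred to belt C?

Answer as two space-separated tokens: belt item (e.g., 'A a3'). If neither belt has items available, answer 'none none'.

Answer: A drum

Derivation:
Tick 1: prefer A, take drum from A; A=[urn,mast,gear,nail] B=[tube,grate] C=[drum]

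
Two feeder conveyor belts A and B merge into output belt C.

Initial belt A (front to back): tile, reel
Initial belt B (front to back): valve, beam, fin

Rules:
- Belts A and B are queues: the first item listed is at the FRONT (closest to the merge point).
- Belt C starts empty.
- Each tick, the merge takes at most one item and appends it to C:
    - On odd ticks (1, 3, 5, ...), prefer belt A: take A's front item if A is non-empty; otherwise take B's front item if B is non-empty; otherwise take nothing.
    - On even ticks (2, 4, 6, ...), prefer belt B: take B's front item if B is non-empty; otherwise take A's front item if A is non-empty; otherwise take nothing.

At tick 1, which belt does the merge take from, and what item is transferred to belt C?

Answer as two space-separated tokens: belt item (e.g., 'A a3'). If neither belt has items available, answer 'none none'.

Answer: A tile

Derivation:
Tick 1: prefer A, take tile from A; A=[reel] B=[valve,beam,fin] C=[tile]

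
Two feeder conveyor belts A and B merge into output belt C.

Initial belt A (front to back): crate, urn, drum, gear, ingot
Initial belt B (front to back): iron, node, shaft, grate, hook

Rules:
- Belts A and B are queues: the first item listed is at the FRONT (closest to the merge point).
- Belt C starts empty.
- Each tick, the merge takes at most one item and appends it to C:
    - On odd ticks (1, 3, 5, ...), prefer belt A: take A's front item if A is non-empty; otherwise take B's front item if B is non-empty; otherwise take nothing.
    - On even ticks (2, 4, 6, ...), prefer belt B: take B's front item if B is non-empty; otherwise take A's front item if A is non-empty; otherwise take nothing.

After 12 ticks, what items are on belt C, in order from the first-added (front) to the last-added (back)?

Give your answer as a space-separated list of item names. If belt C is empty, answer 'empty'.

Tick 1: prefer A, take crate from A; A=[urn,drum,gear,ingot] B=[iron,node,shaft,grate,hook] C=[crate]
Tick 2: prefer B, take iron from B; A=[urn,drum,gear,ingot] B=[node,shaft,grate,hook] C=[crate,iron]
Tick 3: prefer A, take urn from A; A=[drum,gear,ingot] B=[node,shaft,grate,hook] C=[crate,iron,urn]
Tick 4: prefer B, take node from B; A=[drum,gear,ingot] B=[shaft,grate,hook] C=[crate,iron,urn,node]
Tick 5: prefer A, take drum from A; A=[gear,ingot] B=[shaft,grate,hook] C=[crate,iron,urn,node,drum]
Tick 6: prefer B, take shaft from B; A=[gear,ingot] B=[grate,hook] C=[crate,iron,urn,node,drum,shaft]
Tick 7: prefer A, take gear from A; A=[ingot] B=[grate,hook] C=[crate,iron,urn,node,drum,shaft,gear]
Tick 8: prefer B, take grate from B; A=[ingot] B=[hook] C=[crate,iron,urn,node,drum,shaft,gear,grate]
Tick 9: prefer A, take ingot from A; A=[-] B=[hook] C=[crate,iron,urn,node,drum,shaft,gear,grate,ingot]
Tick 10: prefer B, take hook from B; A=[-] B=[-] C=[crate,iron,urn,node,drum,shaft,gear,grate,ingot,hook]
Tick 11: prefer A, both empty, nothing taken; A=[-] B=[-] C=[crate,iron,urn,node,drum,shaft,gear,grate,ingot,hook]
Tick 12: prefer B, both empty, nothing taken; A=[-] B=[-] C=[crate,iron,urn,node,drum,shaft,gear,grate,ingot,hook]

Answer: crate iron urn node drum shaft gear grate ingot hook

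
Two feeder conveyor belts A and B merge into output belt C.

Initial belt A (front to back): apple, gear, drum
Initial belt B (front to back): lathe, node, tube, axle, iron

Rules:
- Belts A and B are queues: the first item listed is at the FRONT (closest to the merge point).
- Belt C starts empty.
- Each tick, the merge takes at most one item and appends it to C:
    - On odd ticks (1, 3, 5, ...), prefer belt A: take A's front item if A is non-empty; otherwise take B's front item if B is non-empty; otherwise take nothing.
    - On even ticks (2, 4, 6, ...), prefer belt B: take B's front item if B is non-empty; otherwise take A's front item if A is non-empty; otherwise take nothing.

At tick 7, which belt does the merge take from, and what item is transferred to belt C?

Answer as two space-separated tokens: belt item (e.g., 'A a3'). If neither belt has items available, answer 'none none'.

Tick 1: prefer A, take apple from A; A=[gear,drum] B=[lathe,node,tube,axle,iron] C=[apple]
Tick 2: prefer B, take lathe from B; A=[gear,drum] B=[node,tube,axle,iron] C=[apple,lathe]
Tick 3: prefer A, take gear from A; A=[drum] B=[node,tube,axle,iron] C=[apple,lathe,gear]
Tick 4: prefer B, take node from B; A=[drum] B=[tube,axle,iron] C=[apple,lathe,gear,node]
Tick 5: prefer A, take drum from A; A=[-] B=[tube,axle,iron] C=[apple,lathe,gear,node,drum]
Tick 6: prefer B, take tube from B; A=[-] B=[axle,iron] C=[apple,lathe,gear,node,drum,tube]
Tick 7: prefer A, take axle from B; A=[-] B=[iron] C=[apple,lathe,gear,node,drum,tube,axle]

Answer: B axle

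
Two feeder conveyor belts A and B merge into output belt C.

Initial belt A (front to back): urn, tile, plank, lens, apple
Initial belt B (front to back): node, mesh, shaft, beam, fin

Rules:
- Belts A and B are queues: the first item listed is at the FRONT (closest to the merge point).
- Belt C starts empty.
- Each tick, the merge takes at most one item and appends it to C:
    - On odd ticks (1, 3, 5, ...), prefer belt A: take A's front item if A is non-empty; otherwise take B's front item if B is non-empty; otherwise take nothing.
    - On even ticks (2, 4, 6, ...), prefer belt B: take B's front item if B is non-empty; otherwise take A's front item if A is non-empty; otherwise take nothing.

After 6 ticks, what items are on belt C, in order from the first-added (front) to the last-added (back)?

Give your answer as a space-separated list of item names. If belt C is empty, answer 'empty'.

Tick 1: prefer A, take urn from A; A=[tile,plank,lens,apple] B=[node,mesh,shaft,beam,fin] C=[urn]
Tick 2: prefer B, take node from B; A=[tile,plank,lens,apple] B=[mesh,shaft,beam,fin] C=[urn,node]
Tick 3: prefer A, take tile from A; A=[plank,lens,apple] B=[mesh,shaft,beam,fin] C=[urn,node,tile]
Tick 4: prefer B, take mesh from B; A=[plank,lens,apple] B=[shaft,beam,fin] C=[urn,node,tile,mesh]
Tick 5: prefer A, take plank from A; A=[lens,apple] B=[shaft,beam,fin] C=[urn,node,tile,mesh,plank]
Tick 6: prefer B, take shaft from B; A=[lens,apple] B=[beam,fin] C=[urn,node,tile,mesh,plank,shaft]

Answer: urn node tile mesh plank shaft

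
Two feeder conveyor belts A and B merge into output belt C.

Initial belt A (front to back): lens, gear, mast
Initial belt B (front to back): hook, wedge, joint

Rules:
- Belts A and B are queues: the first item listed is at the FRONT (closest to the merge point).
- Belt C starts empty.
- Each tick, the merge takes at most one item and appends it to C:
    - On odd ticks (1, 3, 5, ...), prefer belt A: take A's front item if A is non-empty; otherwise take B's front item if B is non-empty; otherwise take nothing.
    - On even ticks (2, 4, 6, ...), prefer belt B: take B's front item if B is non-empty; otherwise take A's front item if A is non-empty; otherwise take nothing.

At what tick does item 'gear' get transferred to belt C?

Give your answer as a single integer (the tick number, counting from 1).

Tick 1: prefer A, take lens from A; A=[gear,mast] B=[hook,wedge,joint] C=[lens]
Tick 2: prefer B, take hook from B; A=[gear,mast] B=[wedge,joint] C=[lens,hook]
Tick 3: prefer A, take gear from A; A=[mast] B=[wedge,joint] C=[lens,hook,gear]

Answer: 3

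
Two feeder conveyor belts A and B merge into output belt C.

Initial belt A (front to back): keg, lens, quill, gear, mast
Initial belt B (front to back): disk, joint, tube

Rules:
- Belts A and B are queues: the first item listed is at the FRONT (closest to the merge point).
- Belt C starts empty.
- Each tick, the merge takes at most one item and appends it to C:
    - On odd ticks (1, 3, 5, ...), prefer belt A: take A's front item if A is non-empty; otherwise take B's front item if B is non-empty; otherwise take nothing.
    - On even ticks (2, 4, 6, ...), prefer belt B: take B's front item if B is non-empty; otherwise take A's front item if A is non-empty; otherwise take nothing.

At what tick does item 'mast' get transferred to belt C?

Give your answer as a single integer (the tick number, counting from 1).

Answer: 8

Derivation:
Tick 1: prefer A, take keg from A; A=[lens,quill,gear,mast] B=[disk,joint,tube] C=[keg]
Tick 2: prefer B, take disk from B; A=[lens,quill,gear,mast] B=[joint,tube] C=[keg,disk]
Tick 3: prefer A, take lens from A; A=[quill,gear,mast] B=[joint,tube] C=[keg,disk,lens]
Tick 4: prefer B, take joint from B; A=[quill,gear,mast] B=[tube] C=[keg,disk,lens,joint]
Tick 5: prefer A, take quill from A; A=[gear,mast] B=[tube] C=[keg,disk,lens,joint,quill]
Tick 6: prefer B, take tube from B; A=[gear,mast] B=[-] C=[keg,disk,lens,joint,quill,tube]
Tick 7: prefer A, take gear from A; A=[mast] B=[-] C=[keg,disk,lens,joint,quill,tube,gear]
Tick 8: prefer B, take mast from A; A=[-] B=[-] C=[keg,disk,lens,joint,quill,tube,gear,mast]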